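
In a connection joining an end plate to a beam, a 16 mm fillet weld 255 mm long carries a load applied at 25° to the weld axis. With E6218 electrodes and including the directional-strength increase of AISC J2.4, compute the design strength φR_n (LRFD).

E62XX → F_EXX = 620 MPa.
t_e = 0.707 × 16 = 11.31 mm; A_we = 11.31 × 255 = 2885 mm².
Directional factor: 1.0 + 0.5 sin^1.5(25°) = 1.137.
F_nw = 0.6 × 620 × 1.137 = 423.1 MPa.
φR_n = 0.75 × 423.1 × 2885 × 10⁻³ = 915.3 kN.

φR_n ≈ 915 kN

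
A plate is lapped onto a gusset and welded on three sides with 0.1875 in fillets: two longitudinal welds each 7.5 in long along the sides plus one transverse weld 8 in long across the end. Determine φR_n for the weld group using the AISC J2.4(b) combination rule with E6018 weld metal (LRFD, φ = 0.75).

φR_n ≈ 88.6 kip

E60XX → F_EXX = 60 ksi.
t_e = 0.707 × 0.1875 = 0.1326 in.
R_nwl = 0.6 × 60 × 0.1326 × 15 = 71.58 kip (longitudinal, 2 welds).
R_nwt = 0.6 × 60 × 0.1326 × 8 = 38.18 kip (transverse, base value).
(i) R_nwl + R_nwt = 109.8 kip; (ii) 0.85 R_nwl + 1.5 R_nwt = 118.1 kip.
R_n = max = 118.1 kip [governs: (ii)]; φR_n = 88.58 kip.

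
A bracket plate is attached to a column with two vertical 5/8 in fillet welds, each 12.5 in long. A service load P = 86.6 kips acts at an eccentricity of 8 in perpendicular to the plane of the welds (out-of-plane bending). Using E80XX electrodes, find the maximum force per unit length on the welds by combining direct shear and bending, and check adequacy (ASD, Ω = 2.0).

E80XX → F_EXX = 80 ksi.
L_w = 2 × 12.5 = 25 in; section modulus (unit throat) S = 2 × L²/6 = 52.08 in².
Direct shear f_v = P/L_w = 86.6/25 = 3.464 kip/in.
Moment M = P × e = 86.6 × 8 = 692.8 kip·in; bending f_b = M/S = 13.3 kip/in.
f_max = √(f_v² + f_b²) = √(3.464² + 13.3²) = 13.75 kip/in.
r_n/Ω = (1/2.0) × 0.6 × 80 × (0.707 × 0.625) = 10.6 kip/in → NOT adequate.

f_max ≈ 13.7 kip/in; NOT adequate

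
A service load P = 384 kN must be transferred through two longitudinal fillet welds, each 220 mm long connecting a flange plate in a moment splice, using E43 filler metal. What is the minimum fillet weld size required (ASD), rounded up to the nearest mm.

E43XX → F_EXX = 430 MPa.
Total weld length L = 440 mm.
Required throat t_e = P × Ω / (0.6 F_EXX × L) = 384 × 2.0 / (0.6 × 430 × 440 × 10⁻³) = 6.765 mm.
Required leg w = t_e / 0.707 = 9.569 mm → use 10 mm.

w = 10 mm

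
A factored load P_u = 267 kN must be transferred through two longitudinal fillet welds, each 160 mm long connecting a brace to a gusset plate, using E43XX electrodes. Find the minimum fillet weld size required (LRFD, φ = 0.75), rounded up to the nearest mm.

E43XX → F_EXX = 430 MPa.
Total weld length L = 320 mm.
Required throat t_e = P_u / (φ × 0.6 F_EXX × L) = 267 / (0.75 × 0.6 × 430 × 320 × 10⁻³) = 4.312 mm.
Required leg w = t_e / 0.707 = 6.099 mm → use 7 mm.

w = 7 mm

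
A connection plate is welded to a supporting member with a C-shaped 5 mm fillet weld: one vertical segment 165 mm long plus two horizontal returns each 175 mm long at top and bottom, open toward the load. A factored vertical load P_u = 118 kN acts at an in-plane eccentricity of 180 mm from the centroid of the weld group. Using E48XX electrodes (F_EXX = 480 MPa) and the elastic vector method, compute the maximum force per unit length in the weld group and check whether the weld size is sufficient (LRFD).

Total weld length L_w = 515 mm. Treat welds as unit-width lines.
Centroid: x̄ = 2×175×87.5 / 515 = 59.47 mm from the vertical weld.
Polar moment about centroid: J = I_x + I_y = [165³/12 + 2×175×82.5²] + [165×59.47² + 2(175³/12 + 175×28.03²)] = 4508000 mm³.
Direct shear f_v = P/L_w = 118×10³ / 515 = 229.1 N/mm (vertical).
Torsion M = P·e = 118×10³ × 180 = 21240000 N·mm.
Critical point at (x, y) = (115.5, 82.5) from centroid. f_tx = M·y/J = 388.7 N/mm; f_ty = M·x/J = 544.3 N/mm.
Resultant f_max = √[f_tx² + (f_v + f_ty)²] = √[388.7² + (229.1 + 544.3)²] = 865.6 N/mm.
Capacity per unit length: φr_n = 0.75 × 0.6 × 480 × (0.707 × 5) = 763.6 N/mm.
865.6 > 763.6 → NOT adequate.

f_max ≈ 866 N/mm; NOT adequate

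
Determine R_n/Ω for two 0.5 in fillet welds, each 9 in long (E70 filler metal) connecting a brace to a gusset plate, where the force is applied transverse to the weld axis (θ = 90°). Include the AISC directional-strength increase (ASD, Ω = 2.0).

E70XX → F_EXX = 70 ksi.
t_e = 0.707 × 0.5 = 0.3535 in; A_we = 0.3535 × 18 = 6.363 in².
Directional factor: 1.0 + 0.5 sin^1.5(90°) = 1.5.
F_nw = 0.6 × 70 × 1.5 = 63 ksi.
R_n/Ω = (63 × 6.363) / 2.0 = 200.4 kip.

R_n/Ω ≈ 200 kip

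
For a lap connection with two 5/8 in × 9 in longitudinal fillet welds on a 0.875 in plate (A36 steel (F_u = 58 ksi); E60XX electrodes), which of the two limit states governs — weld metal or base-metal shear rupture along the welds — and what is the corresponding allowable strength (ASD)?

E60XX → F_EXX = 60 ksi.
t_e = 0.707 × 0.625 = 0.4419 in; L = 18 in.
Weld metal: R_n/Ω = (1/2.0) × 0.6 × 60 × 0.4419 × 18 = 143.2 kips.
Base metal (shear rupture): R_n/Ω = (1/2.0) × 0.6 × 58 × 0.875 × 18 = 274 kips.
Governing: weld metal.

R_n/Ω ≈ 143 kips (weld metal governs)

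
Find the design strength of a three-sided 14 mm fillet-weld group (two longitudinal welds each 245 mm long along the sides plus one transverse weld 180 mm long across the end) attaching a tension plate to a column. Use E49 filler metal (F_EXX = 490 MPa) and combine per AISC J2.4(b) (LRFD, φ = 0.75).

φR_n ≈ 1500 kN

t_e = 0.707 × 14 = 9.898 mm.
R_nwl = 0.6 × 490 × 9.898 × 490 × 10⁻³ = 1426 kN (longitudinal, 2 welds).
R_nwt = 0.6 × 490 × 9.898 × 180 × 10⁻³ = 523.8 kN (transverse, base value).
(i) R_nwl + R_nwt = 1950 kN; (ii) 0.85 R_nwl + 1.5 R_nwt = 1998 kN.
R_n = max = 1998 kN [governs: (ii)]; φR_n = 1498 kN.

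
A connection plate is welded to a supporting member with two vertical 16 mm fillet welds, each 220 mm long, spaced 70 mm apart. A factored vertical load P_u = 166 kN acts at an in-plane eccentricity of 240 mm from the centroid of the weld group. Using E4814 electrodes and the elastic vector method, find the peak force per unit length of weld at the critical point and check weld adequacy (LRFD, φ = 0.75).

E48XX → F_EXX = 480 MPa.
Total weld length L_w = 440 mm. Treat welds as unit-width lines.
Polar moment about centroid: J = 2[d³/12 + d(b/2)²] = 2[220³/12 + 220×35²] = 2314000 mm³.
Direct shear f_v = P/L_w = 166×10³ / 440 = 377.3 N/mm (vertical).
Torsion M = P·e = 166×10³ × 240 = 39840000 N·mm.
Critical point at (x, y) = (35, 110) from centroid. f_tx = M·y/J = 1894 N/mm; f_ty = M·x/J = 602.7 N/mm.
Resultant f_max = √[f_tx² + (f_v + f_ty)²] = √[1894² + (377.3 + 602.7)²] = 2133 N/mm.
Capacity per unit length: φr_n = 0.75 × 0.6 × 480 × (0.707 × 16) = 2443 N/mm.
2133 ≤ 2443 → adequate.

f_max ≈ 2130 N/mm; adequate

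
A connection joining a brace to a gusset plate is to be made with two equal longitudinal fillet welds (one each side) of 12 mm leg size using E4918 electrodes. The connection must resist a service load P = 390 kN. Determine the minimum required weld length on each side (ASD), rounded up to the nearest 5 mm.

E49XX → F_EXX = 490 MPa.
Throat t_e = 0.707 × 12 = 8.484 mm.
r_n/Ω = (0.6 × 490 × 8.484) / 2.0 = 1247 N/mm = 1.247 kN/mm.
L_req = P / (r_n/Ω) = 390 / 1.247 = 312.7 mm total.
Per side: 312.7 / 2 = 156.4 mm.
Round up → use L = 160 mm on each side.

L = 160 mm on each side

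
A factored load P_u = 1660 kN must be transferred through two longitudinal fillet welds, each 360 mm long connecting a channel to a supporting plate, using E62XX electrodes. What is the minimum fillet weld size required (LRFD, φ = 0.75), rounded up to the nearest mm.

w = 12 mm

E62XX → F_EXX = 620 MPa.
Total weld length L = 720 mm.
Required throat t_e = P_u / (φ × 0.6 F_EXX × L) = 1660 / (0.75 × 0.6 × 620 × 720 × 10⁻³) = 8.264 mm.
Required leg w = t_e / 0.707 = 11.69 mm → use 12 mm.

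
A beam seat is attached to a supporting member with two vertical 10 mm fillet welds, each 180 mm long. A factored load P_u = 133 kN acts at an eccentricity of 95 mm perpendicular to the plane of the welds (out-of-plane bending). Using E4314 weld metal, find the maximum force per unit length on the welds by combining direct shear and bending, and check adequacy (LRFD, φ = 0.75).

f_max ≈ 1230 N/mm; adequate

E43XX → F_EXX = 430 MPa.
L_w = 2 × 180 = 360 mm; section modulus (unit throat) S = 2 × L²/6 = 10800 mm².
Direct shear f_v = P/L_w = 133×10³/360 = 369.4 N/mm.
Moment M = P × e = 133×10³ × 95 = 12635000 N·mm; bending f_b = M/S = 1170 N/mm.
f_max = √(f_v² + f_b²) = √(369.4² + 1170²) = 1227 N/mm.
φr_n = 0.75 × 0.6 × 430 × (0.707 × 10) = 1368 N/mm → adequate.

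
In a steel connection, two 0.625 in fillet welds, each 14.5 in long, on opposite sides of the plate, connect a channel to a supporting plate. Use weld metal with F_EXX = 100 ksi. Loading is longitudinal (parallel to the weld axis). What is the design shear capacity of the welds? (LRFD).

φR_n ≈ 577 kip

Effective throat t_e = 0.707 × 0.625 = 0.4419 in.
Total length L = 29 in; A_we = 0.4419 × 29 = 12.81 in².
F_nw = 0.6 F_EXX = 0.6 × 100 = 60 ksi.
φR_n = 0.75 × 60 × 12.81 = 576.6 kip.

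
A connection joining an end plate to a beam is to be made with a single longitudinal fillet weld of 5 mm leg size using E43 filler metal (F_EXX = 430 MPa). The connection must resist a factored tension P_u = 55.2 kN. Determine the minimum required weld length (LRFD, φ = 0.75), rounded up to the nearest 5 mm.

Throat t_e = 0.707 × 5 = 3.535 mm.
φr_n = 0.75 × 0.6 × 430 × 3.535 × 10⁻³ = 0.684 kN/mm.
L_req = P_u / φr_n = 55.2 / 0.684 = 80.7 mm total.
Round up → use L = 85 mm.

L = 85 mm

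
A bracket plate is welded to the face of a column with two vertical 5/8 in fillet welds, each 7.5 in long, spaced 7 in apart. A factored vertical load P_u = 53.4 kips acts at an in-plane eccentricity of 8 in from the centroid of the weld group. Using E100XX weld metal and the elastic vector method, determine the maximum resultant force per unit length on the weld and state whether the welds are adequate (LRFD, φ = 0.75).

f_max ≈ 11.4 kip/in; adequate

E100XX → F_EXX = 100 ksi.
Total weld length L_w = 15 in. Treat welds as unit-width lines.
Polar moment about centroid: J = 2[d³/12 + d(b/2)²] = 2[7.5³/12 + 7.5×3.5²] = 254.1 in³.
Direct shear f_v = P/L_w = 53.4 / 15 = 3.56 kip/in (vertical).
Torsion M = P·e = 53.4 × 8 = 427.2 kip·in.
Critical point at (x, y) = (3.5, 3.75) from centroid. f_tx = M·y/J = 6.306 kip/in; f_ty = M·x/J = 5.885 kip/in.
Resultant f_max = √[f_tx² + (f_v + f_ty)²] = √[6.306² + (3.56 + 5.885)²] = 11.36 kip/in.
Capacity per unit length: φr_n = 0.75 × 0.6 × 100 × (0.707 × 0.625) = 19.88 kip/in.
11.36 ≤ 19.88 → adequate.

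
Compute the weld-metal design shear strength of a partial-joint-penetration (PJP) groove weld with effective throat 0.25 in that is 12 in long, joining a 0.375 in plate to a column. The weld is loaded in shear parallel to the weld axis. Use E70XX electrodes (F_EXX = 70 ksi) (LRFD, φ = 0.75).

φR_n ≈ 94.5 kip

Effective throat (given) t_e = 0.25 in.
A_we = 0.25 × 12 = 3 in².
F_nw = 0.6 F_EXX = 42 ksi.
φR_n = 0.75 × 42 × 3 = 94.5 kip.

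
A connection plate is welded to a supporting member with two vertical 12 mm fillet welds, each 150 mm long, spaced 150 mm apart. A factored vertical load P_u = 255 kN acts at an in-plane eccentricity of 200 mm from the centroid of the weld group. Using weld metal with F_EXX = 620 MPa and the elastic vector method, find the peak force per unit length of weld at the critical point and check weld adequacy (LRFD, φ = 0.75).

Total weld length L_w = 300 mm. Treat welds as unit-width lines.
Polar moment about centroid: J = 2[d³/12 + d(b/2)²] = 2[150³/12 + 150×75²] = 2250000 mm³.
Direct shear f_v = P/L_w = 255×10³ / 300 = 850 N/mm (vertical).
Torsion M = P·e = 255×10³ × 200 = 51000000 N·mm.
Critical point at (x, y) = (75, 75) from centroid. f_tx = M·y/J = 1700 N/mm; f_ty = M·x/J = 1700 N/mm.
Resultant f_max = √[f_tx² + (f_v + f_ty)²] = √[1700² + (850 + 1700)²] = 3065 N/mm.
Capacity per unit length: φr_n = 0.75 × 0.6 × 620 × (0.707 × 12) = 2367 N/mm.
3065 > 2367 → NOT adequate.

f_max ≈ 3060 N/mm; NOT adequate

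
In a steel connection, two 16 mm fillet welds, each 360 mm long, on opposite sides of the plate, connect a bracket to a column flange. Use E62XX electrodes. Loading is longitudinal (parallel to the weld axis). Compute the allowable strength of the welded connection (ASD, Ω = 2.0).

E62XX → F_EXX = 620 MPa.
Effective throat t_e = 0.707 × 16 = 11.31 mm.
Total length L = 720 mm; A_we = 11.31 × 720 = 8145 mm².
F_nw = 0.6 F_EXX = 0.6 × 620 = 372 MPa.
R_n = 372 × 8145 × 10⁻³ = 3030 kN; R_n/Ω = 3030/2.0 = 1515 kN.

R_n/Ω ≈ 1510 kN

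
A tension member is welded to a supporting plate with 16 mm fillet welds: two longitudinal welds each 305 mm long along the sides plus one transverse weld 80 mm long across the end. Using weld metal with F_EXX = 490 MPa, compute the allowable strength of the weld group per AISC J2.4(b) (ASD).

t_e = 0.707 × 16 = 11.31 mm.
R_nwl = 0.6 × 490 × 11.31 × 610 × 10⁻³ = 2029 kN (longitudinal, 2 welds).
R_nwt = 0.6 × 490 × 11.31 × 80 × 10⁻³ = 266.1 kN (transverse, base value).
(i) R_nwl + R_nwt = 2295 kN; (ii) 0.85 R_nwl + 1.5 R_nwt = 2123 kN.
R_n = max = 2295 kN [governs: (i)]; R_n/Ω = 1147 kN.

R_n/Ω ≈ 1150 kN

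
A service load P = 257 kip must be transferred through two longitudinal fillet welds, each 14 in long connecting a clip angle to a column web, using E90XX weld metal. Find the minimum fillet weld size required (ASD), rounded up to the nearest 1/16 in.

w = 1/2 in

E90XX → F_EXX = 90 ksi.
Total weld length L = 28 in.
Required throat t_e = P × Ω / (0.6 F_EXX × L) = 257 × 2.0 / (0.6 × 90 × 28) = 0.3399 in.
Required leg w = t_e / 0.707 = 0.4808 in → use 1/2 in.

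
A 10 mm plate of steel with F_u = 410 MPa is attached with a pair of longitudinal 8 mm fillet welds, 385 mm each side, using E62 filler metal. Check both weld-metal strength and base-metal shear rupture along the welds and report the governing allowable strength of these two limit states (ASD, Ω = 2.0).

R_n/Ω ≈ 810 kN (weld metal governs)

E62XX → F_EXX = 620 MPa.
t_e = 0.707 × 8 = 5.656 mm; L = 770 mm.
Weld metal: R_n/Ω = (1/2.0) × 0.6 × 620 × 5.656 × 770 × 10⁻³ = 810.1 kN.
Base metal (shear rupture): R_n/Ω = (1/2.0) × 0.6 × 410 × 10 × 770 × 10⁻³ = 947.1 kN.
Governing: weld metal.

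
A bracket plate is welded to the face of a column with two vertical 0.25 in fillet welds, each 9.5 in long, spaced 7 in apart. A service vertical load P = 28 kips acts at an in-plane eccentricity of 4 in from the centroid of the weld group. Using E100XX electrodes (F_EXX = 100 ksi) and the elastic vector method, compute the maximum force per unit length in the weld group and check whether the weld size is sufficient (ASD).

Total weld length L_w = 19 in. Treat welds as unit-width lines.
Polar moment about centroid: J = 2[d³/12 + d(b/2)²] = 2[9.5³/12 + 9.5×3.5²] = 375.6 in³.
Direct shear f_v = P/L_w = 28 / 19 = 1.474 kip/in (vertical).
Torsion M = P·e = 28 × 4 = 112 kip·in.
Critical point at (x, y) = (3.5, 4.75) from centroid. f_tx = M·y/J = 1.416 kip/in; f_ty = M·x/J = 1.044 kip/in.
Resultant f_max = √[f_tx² + (f_v + f_ty)²] = √[1.416² + (1.474 + 1.044)²] = 2.888 kip/in.
Capacity per unit length: r_n/Ω = (1/2.0) × 0.6 × 100 × (0.707 × 0.25) = 5.302 kip/in.
2.888 ≤ 5.302 → adequate.

f_max ≈ 2.89 kip/in; adequate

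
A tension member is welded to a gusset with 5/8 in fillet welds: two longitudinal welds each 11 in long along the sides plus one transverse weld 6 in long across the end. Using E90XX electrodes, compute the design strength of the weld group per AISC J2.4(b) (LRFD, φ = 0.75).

E90XX → F_EXX = 90 ksi.
t_e = 0.707 × 0.625 = 0.4419 in.
R_nwl = 0.6 × 90 × 0.4419 × 22 = 524.9 kips (longitudinal, 2 welds).
R_nwt = 0.6 × 90 × 0.4419 × 6 = 143.2 kips (transverse, base value).
(i) R_nwl + R_nwt = 668.1 kips; (ii) 0.85 R_nwl + 1.5 R_nwt = 661 kips.
R_n = max = 668.1 kips [governs: (i)]; φR_n = 501.1 kips.

φR_n ≈ 501 kips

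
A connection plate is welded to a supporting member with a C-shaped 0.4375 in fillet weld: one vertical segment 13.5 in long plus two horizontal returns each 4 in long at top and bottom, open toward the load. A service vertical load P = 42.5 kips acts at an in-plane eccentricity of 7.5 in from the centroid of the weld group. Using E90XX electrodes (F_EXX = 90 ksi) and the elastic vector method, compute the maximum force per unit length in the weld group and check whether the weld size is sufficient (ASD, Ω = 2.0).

Total weld length L_w = 21.5 in. Treat welds as unit-width lines.
Centroid: x̄ = 2×4×2 / 21.5 = 0.7442 in from the vertical weld.
Polar moment about centroid: J = I_x + I_y = [13.5³/12 + 2×4×6.75²] + [13.5×0.7442² + 2(4³/12 + 4×1.256²)] = 600.3 in³.
Direct shear f_v = P/L_w = 42.5 / 21.5 = 1.977 kip/in (vertical).
Torsion M = P·e = 42.5 × 7.5 = 318.75 kip·in.
Critical point at (x, y) = (3.256, 6.75) from centroid. f_tx = M·y/J = 3.584 kip/in; f_ty = M·x/J = 1.729 kip/in.
Resultant f_max = √[f_tx² + (f_v + f_ty)²] = √[3.584² + (1.977 + 1.729)²] = 5.155 kip/in.
Capacity per unit length: r_n/Ω = (1/2.0) × 0.6 × 90 × (0.707 × 0.4375) = 8.351 kip/in.
5.155 ≤ 8.351 → adequate.

f_max ≈ 5.16 kip/in; adequate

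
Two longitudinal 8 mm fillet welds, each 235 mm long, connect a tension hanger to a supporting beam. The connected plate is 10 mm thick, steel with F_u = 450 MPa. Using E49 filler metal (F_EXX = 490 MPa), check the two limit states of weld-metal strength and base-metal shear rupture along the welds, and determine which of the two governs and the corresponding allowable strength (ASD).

t_e = 0.707 × 8 = 5.656 mm; L = 470 mm.
Weld metal: R_n/Ω = (1/2.0) × 0.6 × 490 × 5.656 × 470 × 10⁻³ = 390.8 kN.
Base metal (shear rupture): R_n/Ω = (1/2.0) × 0.6 × 450 × 10 × 470 × 10⁻³ = 634.5 kN.
Governing: weld metal.

R_n/Ω ≈ 391 kN (weld metal governs)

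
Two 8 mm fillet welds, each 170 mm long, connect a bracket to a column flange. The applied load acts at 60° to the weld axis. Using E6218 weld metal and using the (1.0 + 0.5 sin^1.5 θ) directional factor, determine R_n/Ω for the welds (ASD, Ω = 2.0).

R_n/Ω ≈ 502 kN

E62XX → F_EXX = 620 MPa.
t_e = 0.707 × 8 = 5.656 mm; A_we = 5.656 × 340 = 1923 mm².
Directional factor: 1.0 + 0.5 sin^1.5(60°) = 1.403.
F_nw = 0.6 × 620 × 1.403 = 521.9 MPa.
R_n/Ω = (521.9 × 1923) / 2.0 × 10⁻³ = 501.8 kN.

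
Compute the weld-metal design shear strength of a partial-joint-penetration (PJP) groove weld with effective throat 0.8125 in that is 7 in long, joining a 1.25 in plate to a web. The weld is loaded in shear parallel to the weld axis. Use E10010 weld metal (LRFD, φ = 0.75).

E100XX → F_EXX = 100 ksi.
Effective throat (given) t_e = 0.8125 in.
A_we = 0.8125 × 7 = 5.688 in².
F_nw = 0.6 F_EXX = 60 ksi.
φR_n = 0.75 × 60 × 5.688 = 255.9 kips.

φR_n ≈ 256 kips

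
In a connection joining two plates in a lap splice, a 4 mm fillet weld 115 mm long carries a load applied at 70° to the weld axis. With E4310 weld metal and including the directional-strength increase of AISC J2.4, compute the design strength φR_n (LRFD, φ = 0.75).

E43XX → F_EXX = 430 MPa.
t_e = 0.707 × 4 = 2.828 mm; A_we = 2.828 × 115 = 325.2 mm².
Directional factor: 1.0 + 0.5 sin^1.5(70°) = 1.455.
F_nw = 0.6 × 430 × 1.455 = 375.5 MPa.
φR_n = 0.75 × 375.5 × 325.2 × 10⁻³ = 91.59 kN.

φR_n ≈ 91.6 kN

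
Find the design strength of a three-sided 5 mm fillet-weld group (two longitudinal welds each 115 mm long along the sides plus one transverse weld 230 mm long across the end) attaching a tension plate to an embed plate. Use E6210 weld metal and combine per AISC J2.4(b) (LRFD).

E62XX → F_EXX = 620 MPa.
t_e = 0.707 × 5 = 3.535 mm.
R_nwl = 0.6 × 620 × 3.535 × 230 × 10⁻³ = 302.5 kN (longitudinal, 2 welds).
R_nwt = 0.6 × 620 × 3.535 × 230 × 10⁻³ = 302.5 kN (transverse, base value).
(i) R_nwl + R_nwt = 604.9 kN; (ii) 0.85 R_nwl + 1.5 R_nwt = 710.8 kN.
R_n = max = 710.8 kN [governs: (ii)]; φR_n = 533.1 kN.

φR_n ≈ 533 kN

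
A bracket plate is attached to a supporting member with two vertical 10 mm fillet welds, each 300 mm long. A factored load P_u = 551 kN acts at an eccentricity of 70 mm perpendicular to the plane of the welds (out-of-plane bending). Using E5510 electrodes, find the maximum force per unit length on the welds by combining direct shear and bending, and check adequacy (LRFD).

f_max ≈ 1580 N/mm; adequate

E55XX → F_EXX = 550 MPa.
L_w = 2 × 300 = 600 mm; section modulus (unit throat) S = 2 × L²/6 = 30000 mm².
Direct shear f_v = P/L_w = 551×10³/600 = 918.3 N/mm.
Moment M = P × e = 551×10³ × 70 = 38570000 N·mm; bending f_b = M/S = 1286 N/mm.
f_max = √(f_v² + f_b²) = √(918.3² + 1286²) = 1580 N/mm.
φr_n = 0.75 × 0.6 × 550 × (0.707 × 10) = 1750 N/mm → adequate.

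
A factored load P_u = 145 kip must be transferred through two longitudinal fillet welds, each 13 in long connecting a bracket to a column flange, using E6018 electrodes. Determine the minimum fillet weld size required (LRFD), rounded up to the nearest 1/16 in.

E60XX → F_EXX = 60 ksi.
Total weld length L = 26 in.
Required throat t_e = P_u / (φ × 0.6 F_EXX × L) = 145 / (0.75 × 0.6 × 60 × 26) = 0.2066 in.
Required leg w = t_e / 0.707 = 0.2922 in → use 5/16 in.

w = 5/16 in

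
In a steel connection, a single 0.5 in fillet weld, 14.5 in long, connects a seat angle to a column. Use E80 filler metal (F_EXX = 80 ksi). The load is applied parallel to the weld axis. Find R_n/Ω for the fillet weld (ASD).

R_n/Ω ≈ 123 kips

Effective throat t_e = 0.707 × 0.5 = 0.3535 in.
Total length L = 14.5 in; A_we = 0.3535 × 14.5 = 5.126 in².
F_nw = 0.6 F_EXX = 0.6 × 80 = 48 ksi.
R_n = 48 × 5.126 = 246 kips; R_n/Ω = 246/2.0 = 123 kips.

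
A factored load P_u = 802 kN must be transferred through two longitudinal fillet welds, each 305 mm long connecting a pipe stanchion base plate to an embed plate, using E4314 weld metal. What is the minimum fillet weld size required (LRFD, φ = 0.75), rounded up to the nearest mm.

w = 10 mm

E43XX → F_EXX = 430 MPa.
Total weld length L = 610 mm.
Required throat t_e = P_u / (φ × 0.6 F_EXX × L) = 802 / (0.75 × 0.6 × 430 × 610 × 10⁻³) = 6.795 mm.
Required leg w = t_e / 0.707 = 9.61 mm → use 10 mm.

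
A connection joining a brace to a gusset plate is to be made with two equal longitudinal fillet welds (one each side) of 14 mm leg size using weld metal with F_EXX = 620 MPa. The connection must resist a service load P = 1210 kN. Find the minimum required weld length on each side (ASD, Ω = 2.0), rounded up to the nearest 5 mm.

L = 330 mm on each side

Throat t_e = 0.707 × 14 = 9.898 mm.
r_n/Ω = (0.6 × 620 × 9.898) / 2.0 = 1841 N/mm = 1.841 kN/mm.
L_req = P / (r_n/Ω) = 1210 / 1.841 = 657.2 mm total.
Per side: 657.2 / 2 = 328.6 mm.
Round up → use L = 330 mm on each side.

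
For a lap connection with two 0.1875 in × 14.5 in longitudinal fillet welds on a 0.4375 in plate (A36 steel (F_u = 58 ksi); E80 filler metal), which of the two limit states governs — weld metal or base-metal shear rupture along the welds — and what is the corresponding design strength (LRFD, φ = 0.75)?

E80XX → F_EXX = 80 ksi.
t_e = 0.707 × 0.1875 = 0.1326 in; L = 29 in.
Weld metal: φR_n = 0.75 × 0.6 × 80 × 0.1326 × 29 = 138.4 kip.
Base metal (shear rupture): φR_n = 0.75 × 0.6 × 58 × 0.4375 × 29 = 331.1 kip.
Governing: weld metal.

φR_n ≈ 138 kip (weld metal governs)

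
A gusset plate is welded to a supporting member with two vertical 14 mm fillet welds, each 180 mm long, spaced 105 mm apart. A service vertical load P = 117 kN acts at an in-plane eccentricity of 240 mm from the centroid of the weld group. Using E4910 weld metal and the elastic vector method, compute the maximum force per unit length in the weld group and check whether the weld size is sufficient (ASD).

f_max ≈ 1680 N/mm; NOT adequate

E49XX → F_EXX = 490 MPa.
Total weld length L_w = 360 mm. Treat welds as unit-width lines.
Polar moment about centroid: J = 2[d³/12 + d(b/2)²] = 2[180³/12 + 180×52.5²] = 1964000 mm³.
Direct shear f_v = P/L_w = 117×10³ / 360 = 325 N/mm (vertical).
Torsion M = P·e = 117×10³ × 240 = 28080000 N·mm.
Critical point at (x, y) = (52.5, 90) from centroid. f_tx = M·y/J = 1287 N/mm; f_ty = M·x/J = 750.5 N/mm.
Resultant f_max = √[f_tx² + (f_v + f_ty)²] = √[1287² + (325 + 750.5)²] = 1677 N/mm.
Capacity per unit length: r_n/Ω = (1/2.0) × 0.6 × 490 × (0.707 × 14) = 1455 N/mm.
1677 > 1455 → NOT adequate.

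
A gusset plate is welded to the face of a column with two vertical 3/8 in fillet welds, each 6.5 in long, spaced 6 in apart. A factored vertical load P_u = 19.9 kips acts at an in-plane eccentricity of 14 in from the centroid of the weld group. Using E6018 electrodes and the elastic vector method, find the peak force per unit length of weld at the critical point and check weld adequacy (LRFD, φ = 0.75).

f_max ≈ 8.68 kip/in; NOT adequate

E60XX → F_EXX = 60 ksi.
Total weld length L_w = 13 in. Treat welds as unit-width lines.
Polar moment about centroid: J = 2[d³/12 + d(b/2)²] = 2[6.5³/12 + 6.5×3²] = 162.8 in³.
Direct shear f_v = P/L_w = 19.9 / 13 = 1.531 kip/in (vertical).
Torsion M = P·e = 19.9 × 14 = 278.6 kip·in.
Critical point at (x, y) = (3, 3.25) from centroid. f_tx = M·y/J = 5.563 kip/in; f_ty = M·x/J = 5.135 kip/in.
Resultant f_max = √[f_tx² + (f_v + f_ty)²] = √[5.563² + (1.531 + 5.135)²] = 8.682 kip/in.
Capacity per unit length: φr_n = 0.75 × 0.6 × 60 × (0.707 × 0.375) = 7.158 kip/in.
8.682 > 7.158 → NOT adequate.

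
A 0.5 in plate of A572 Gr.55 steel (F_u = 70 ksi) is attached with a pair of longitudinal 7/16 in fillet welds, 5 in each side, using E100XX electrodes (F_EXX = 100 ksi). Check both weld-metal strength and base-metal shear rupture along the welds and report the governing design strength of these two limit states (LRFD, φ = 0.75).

t_e = 0.707 × 0.4375 = 0.3093 in; L = 10 in.
Weld metal: φR_n = 0.75 × 0.6 × 100 × 0.3093 × 10 = 139.2 kips.
Base metal (shear rupture): φR_n = 0.75 × 0.6 × 70 × 0.5 × 10 = 157.5 kips.
Governing: weld metal.

φR_n ≈ 139 kips (weld metal governs)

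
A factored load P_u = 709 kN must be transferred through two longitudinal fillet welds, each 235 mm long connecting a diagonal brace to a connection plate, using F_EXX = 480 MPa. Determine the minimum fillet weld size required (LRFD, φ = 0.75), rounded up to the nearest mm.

w = 10 mm

Total weld length L = 470 mm.
Required throat t_e = P_u / (φ × 0.6 F_EXX × L) = 709 / (0.75 × 0.6 × 480 × 470 × 10⁻³) = 6.984 mm.
Required leg w = t_e / 0.707 = 9.878 mm → use 10 mm.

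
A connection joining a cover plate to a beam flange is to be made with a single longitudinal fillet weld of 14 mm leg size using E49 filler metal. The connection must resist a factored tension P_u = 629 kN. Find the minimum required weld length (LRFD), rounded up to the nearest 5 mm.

L = 290 mm

E49XX → F_EXX = 490 MPa.
Throat t_e = 0.707 × 14 = 9.898 mm.
φr_n = 0.75 × 0.6 × 490 × 9.898 × 10⁻³ = 2.183 kN/mm.
L_req = P_u / φr_n = 629 / 2.183 = 288.2 mm total.
Round up → use L = 290 mm.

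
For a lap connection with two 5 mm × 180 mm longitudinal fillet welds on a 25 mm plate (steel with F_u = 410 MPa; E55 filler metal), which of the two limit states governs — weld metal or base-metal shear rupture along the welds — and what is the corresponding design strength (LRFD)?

φR_n ≈ 315 kN (weld metal governs)

E55XX → F_EXX = 550 MPa.
t_e = 0.707 × 5 = 3.535 mm; L = 360 mm.
Weld metal: φR_n = 0.75 × 0.6 × 550 × 3.535 × 360 × 10⁻³ = 315 kN.
Base metal (shear rupture): φR_n = 0.75 × 0.6 × 410 × 25 × 360 × 10⁻³ = 1660 kN.
Governing: weld metal.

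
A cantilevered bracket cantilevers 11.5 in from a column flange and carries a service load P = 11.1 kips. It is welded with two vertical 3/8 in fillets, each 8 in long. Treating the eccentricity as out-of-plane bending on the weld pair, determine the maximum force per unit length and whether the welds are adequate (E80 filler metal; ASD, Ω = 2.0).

f_max ≈ 6.02 kip/in; adequate

E80XX → F_EXX = 80 ksi.
L_w = 2 × 8 = 16 in; section modulus (unit throat) S = 2 × L²/6 = 21.33 in².
Direct shear f_v = P/L_w = 11.1/16 = 0.6937 kip/in.
Moment M = P × e = 11.1 × 11.5 = 127.65 kip·in; bending f_b = M/S = 5.984 kip/in.
f_max = √(f_v² + f_b²) = √(0.6937² + 5.984²) = 6.024 kip/in.
r_n/Ω = (1/2.0) × 0.6 × 80 × (0.707 × 0.375) = 6.363 kip/in → adequate.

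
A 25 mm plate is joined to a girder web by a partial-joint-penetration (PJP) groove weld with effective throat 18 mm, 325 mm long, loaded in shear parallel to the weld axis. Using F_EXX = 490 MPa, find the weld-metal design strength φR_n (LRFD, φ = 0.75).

φR_n ≈ 1290 kN

Effective throat (given) t_e = 18 mm.
A_we = 18 × 325 = 5850 mm².
F_nw = 0.6 F_EXX = 294 MPa.
φR_n = 0.75 × 294 × 5850 × 10⁻³ = 1290 kN.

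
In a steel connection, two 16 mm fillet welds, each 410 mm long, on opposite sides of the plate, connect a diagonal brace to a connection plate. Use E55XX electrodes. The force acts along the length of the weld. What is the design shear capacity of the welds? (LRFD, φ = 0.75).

φR_n ≈ 2300 kN

E55XX → F_EXX = 550 MPa.
Effective throat t_e = 0.707 × 16 = 11.31 mm.
Total length L = 820 mm; A_we = 11.31 × 820 = 9276 mm².
F_nw = 0.6 F_EXX = 0.6 × 550 = 330 MPa.
φR_n = 0.75 × 330 × 9276 × 10⁻³ = 2296 kN.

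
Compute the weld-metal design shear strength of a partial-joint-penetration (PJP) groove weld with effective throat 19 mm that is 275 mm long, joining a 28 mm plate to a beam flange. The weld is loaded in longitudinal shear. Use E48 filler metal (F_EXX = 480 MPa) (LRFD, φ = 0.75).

φR_n ≈ 1130 kN

Effective throat (given) t_e = 19 mm.
A_we = 19 × 275 = 5225 mm².
F_nw = 0.6 F_EXX = 288 MPa.
φR_n = 0.75 × 288 × 5225 × 10⁻³ = 1129 kN.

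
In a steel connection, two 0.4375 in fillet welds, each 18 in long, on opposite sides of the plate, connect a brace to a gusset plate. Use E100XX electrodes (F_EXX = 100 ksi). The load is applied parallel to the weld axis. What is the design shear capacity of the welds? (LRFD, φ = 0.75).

Effective throat t_e = 0.707 × 0.4375 = 0.3093 in.
Total length L = 36 in; A_we = 0.3093 × 36 = 11.14 in².
F_nw = 0.6 F_EXX = 0.6 × 100 = 60 ksi.
φR_n = 0.75 × 60 × 11.14 = 501.1 kips.

φR_n ≈ 501 kips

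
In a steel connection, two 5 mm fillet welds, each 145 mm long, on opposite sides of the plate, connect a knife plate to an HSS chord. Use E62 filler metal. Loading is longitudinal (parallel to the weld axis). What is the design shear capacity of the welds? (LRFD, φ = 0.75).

φR_n ≈ 286 kN

E62XX → F_EXX = 620 MPa.
Effective throat t_e = 0.707 × 5 = 3.535 mm.
Total length L = 290 mm; A_we = 3.535 × 290 = 1025 mm².
F_nw = 0.6 F_EXX = 0.6 × 620 = 372 MPa.
φR_n = 0.75 × 372 × 1025 × 10⁻³ = 286 kN.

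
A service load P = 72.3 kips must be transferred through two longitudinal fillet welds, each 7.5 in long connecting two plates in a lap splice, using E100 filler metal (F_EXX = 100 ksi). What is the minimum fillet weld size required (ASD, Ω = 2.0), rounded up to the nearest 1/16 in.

w = 1/4 in

Total weld length L = 15 in.
Required throat t_e = P × Ω / (0.6 F_EXX × L) = 72.3 × 2.0 / (0.6 × 100 × 15) = 0.1607 in.
Required leg w = t_e / 0.707 = 0.2273 in → use 1/4 in.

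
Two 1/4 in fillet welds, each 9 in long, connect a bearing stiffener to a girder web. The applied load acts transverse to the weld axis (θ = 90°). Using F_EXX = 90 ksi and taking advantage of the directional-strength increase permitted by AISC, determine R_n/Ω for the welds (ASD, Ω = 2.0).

t_e = 0.707 × 0.25 = 0.1767 in; A_we = 0.1767 × 18 = 3.181 in².
Directional factor: 1.0 + 0.5 sin^1.5(90°) = 1.5.
F_nw = 0.6 × 90 × 1.5 = 81 ksi.
R_n/Ω = (81 × 3.181) / 2.0 = 128.9 kip.

R_n/Ω ≈ 129 kip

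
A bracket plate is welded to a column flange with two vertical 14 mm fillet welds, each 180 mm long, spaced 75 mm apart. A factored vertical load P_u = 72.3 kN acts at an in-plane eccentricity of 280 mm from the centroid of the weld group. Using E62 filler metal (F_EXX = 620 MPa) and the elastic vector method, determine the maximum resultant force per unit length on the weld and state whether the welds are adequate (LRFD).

Total weld length L_w = 360 mm. Treat welds as unit-width lines.
Polar moment about centroid: J = 2[d³/12 + d(b/2)²] = 2[180³/12 + 180×37.5²] = 1478000 mm³.
Direct shear f_v = P/L_w = 72.3×10³ / 360 = 200.8 N/mm (vertical).
Torsion M = P·e = 72.3×10³ × 280 = 20244000 N·mm.
Critical point at (x, y) = (37.5, 90) from centroid. f_tx = M·y/J = 1233 N/mm; f_ty = M·x/J = 513.5 N/mm.
Resultant f_max = √[f_tx² + (f_v + f_ty)²] = √[1233² + (200.8 + 513.5)²] = 1425 N/mm.
Capacity per unit length: φr_n = 0.75 × 0.6 × 620 × (0.707 × 14) = 2762 N/mm.
1425 ≤ 2762 → adequate.

f_max ≈ 1420 N/mm; adequate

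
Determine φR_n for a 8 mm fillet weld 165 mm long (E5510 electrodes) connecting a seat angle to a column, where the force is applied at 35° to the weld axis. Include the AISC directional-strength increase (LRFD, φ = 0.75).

E55XX → F_EXX = 550 MPa.
t_e = 0.707 × 8 = 5.656 mm; A_we = 5.656 × 165 = 933.2 mm².
Directional factor: 1.0 + 0.5 sin^1.5(35°) = 1.217.
F_nw = 0.6 × 550 × 1.217 = 401.7 MPa.
φR_n = 0.75 × 401.7 × 933.2 × 10⁻³ = 281.1 kN.

φR_n ≈ 281 kN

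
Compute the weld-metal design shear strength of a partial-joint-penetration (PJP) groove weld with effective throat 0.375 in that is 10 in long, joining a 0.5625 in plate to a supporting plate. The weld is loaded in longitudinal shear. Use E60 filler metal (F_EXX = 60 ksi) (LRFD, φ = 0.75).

Effective throat (given) t_e = 0.375 in.
A_we = 0.375 × 10 = 3.75 in².
F_nw = 0.6 F_EXX = 36 ksi.
φR_n = 0.75 × 36 × 3.75 = 101.2 kips.

φR_n ≈ 101 kips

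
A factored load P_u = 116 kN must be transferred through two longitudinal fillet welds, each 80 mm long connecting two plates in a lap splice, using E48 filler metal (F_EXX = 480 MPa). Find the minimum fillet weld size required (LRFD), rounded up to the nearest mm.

Total weld length L = 160 mm.
Required throat t_e = P_u / (φ × 0.6 F_EXX × L) = 116 / (0.75 × 0.6 × 480 × 160 × 10⁻³) = 3.356 mm.
Required leg w = t_e / 0.707 = 4.747 mm → use 5 mm.

w = 5 mm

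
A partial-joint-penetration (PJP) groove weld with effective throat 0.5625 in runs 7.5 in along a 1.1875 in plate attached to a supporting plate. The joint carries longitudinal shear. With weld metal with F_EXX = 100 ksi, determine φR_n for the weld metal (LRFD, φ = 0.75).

φR_n ≈ 190 kips

Effective throat (given) t_e = 0.5625 in.
A_we = 0.5625 × 7.5 = 4.219 in².
F_nw = 0.6 F_EXX = 60 ksi.
φR_n = 0.75 × 60 × 4.219 = 189.8 kips.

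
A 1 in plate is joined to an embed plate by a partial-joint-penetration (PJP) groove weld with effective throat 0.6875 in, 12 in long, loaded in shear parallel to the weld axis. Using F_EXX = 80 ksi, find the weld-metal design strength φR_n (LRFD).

Effective throat (given) t_e = 0.6875 in.
A_we = 0.6875 × 12 = 8.25 in².
F_nw = 0.6 F_EXX = 48 ksi.
φR_n = 0.75 × 48 × 8.25 = 297 kip.

φR_n ≈ 297 kip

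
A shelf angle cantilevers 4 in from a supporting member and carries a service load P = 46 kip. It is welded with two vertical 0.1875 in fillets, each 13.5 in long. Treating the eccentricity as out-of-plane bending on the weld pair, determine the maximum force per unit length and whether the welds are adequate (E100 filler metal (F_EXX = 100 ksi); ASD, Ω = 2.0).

L_w = 2 × 13.5 = 27 in; section modulus (unit throat) S = 2 × L²/6 = 60.75 in².
Direct shear f_v = P/L_w = 46/27 = 1.704 kip/in.
Moment M = P × e = 46 × 4 = 184 kip·in; bending f_b = M/S = 3.029 kip/in.
f_max = √(f_v² + f_b²) = √(1.704² + 3.029²) = 3.475 kip/in.
r_n/Ω = (1/2.0) × 0.6 × 100 × (0.707 × 0.1875) = 3.977 kip/in → adequate.

f_max ≈ 3.48 kip/in; adequate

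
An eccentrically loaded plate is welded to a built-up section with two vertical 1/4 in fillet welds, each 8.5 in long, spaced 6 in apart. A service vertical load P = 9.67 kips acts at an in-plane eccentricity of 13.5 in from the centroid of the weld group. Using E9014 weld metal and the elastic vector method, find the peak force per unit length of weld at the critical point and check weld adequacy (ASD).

f_max ≈ 3.02 kip/in; adequate

E90XX → F_EXX = 90 ksi.
Total weld length L_w = 17 in. Treat welds as unit-width lines.
Polar moment about centroid: J = 2[d³/12 + d(b/2)²] = 2[8.5³/12 + 8.5×3²] = 255.4 in³.
Direct shear f_v = P/L_w = 9.67 / 17 = 0.5688 kip/in (vertical).
Torsion M = P·e = 9.67 × 13.5 = 130.54 kip·in.
Critical point at (x, y) = (3, 4.25) from centroid. f_tx = M·y/J = 2.173 kip/in; f_ty = M·x/J = 1.534 kip/in.
Resultant f_max = √[f_tx² + (f_v + f_ty)²] = √[2.173² + (0.5688 + 1.534)²] = 3.023 kip/in.
Capacity per unit length: r_n/Ω = (1/2.0) × 0.6 × 90 × (0.707 × 0.25) = 4.772 kip/in.
3.023 ≤ 4.772 → adequate.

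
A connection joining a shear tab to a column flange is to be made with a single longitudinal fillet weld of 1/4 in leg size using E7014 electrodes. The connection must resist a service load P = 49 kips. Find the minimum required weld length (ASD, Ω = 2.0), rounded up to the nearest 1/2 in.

E70XX → F_EXX = 70 ksi.
Throat t_e = 0.707 × 0.25 = 0.1767 in.
r_n/Ω = (0.6 × 70 × 0.1767) / 2.0 = 3.712 kip/in.
L_req = P / (r_n/Ω) = 49 / 3.712 = 13.2 in total.
Round up → use L = 13.5 in.

L = 13.5 in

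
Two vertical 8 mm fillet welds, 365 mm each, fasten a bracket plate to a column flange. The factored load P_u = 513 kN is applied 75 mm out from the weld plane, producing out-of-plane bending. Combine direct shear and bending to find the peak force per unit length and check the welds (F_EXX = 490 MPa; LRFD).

L_w = 2 × 365 = 730 mm; section modulus (unit throat) S = 2 × L²/6 = 44410 mm².
Direct shear f_v = P/L_w = 513×10³/730 = 702.7 N/mm.
Moment M = P × e = 513×10³ × 75 = 38475000 N·mm; bending f_b = M/S = 866.4 N/mm.
f_max = √(f_v² + f_b²) = √(702.7² + 866.4²) = 1116 N/mm.
φr_n = 0.75 × 0.6 × 490 × (0.707 × 8) = 1247 N/mm → adequate.

f_max ≈ 1120 N/mm; adequate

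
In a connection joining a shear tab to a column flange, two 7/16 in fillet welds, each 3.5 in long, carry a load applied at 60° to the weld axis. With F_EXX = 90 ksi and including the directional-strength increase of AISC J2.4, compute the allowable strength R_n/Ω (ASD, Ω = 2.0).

R_n/Ω ≈ 82 kips

t_e = 0.707 × 0.4375 = 0.3093 in; A_we = 0.3093 × 7 = 2.165 in².
Directional factor: 1.0 + 0.5 sin^1.5(60°) = 1.403.
F_nw = 0.6 × 90 × 1.403 = 75.76 ksi.
R_n/Ω = (75.76 × 2.165) / 2.0 = 82.02 kips.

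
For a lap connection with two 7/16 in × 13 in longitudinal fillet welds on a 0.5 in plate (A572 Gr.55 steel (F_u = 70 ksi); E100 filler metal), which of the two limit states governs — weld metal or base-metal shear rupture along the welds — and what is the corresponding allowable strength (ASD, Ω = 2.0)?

E100XX → F_EXX = 100 ksi.
t_e = 0.707 × 0.4375 = 0.3093 in; L = 26 in.
Weld metal: R_n/Ω = (1/2.0) × 0.6 × 100 × 0.3093 × 26 = 241.3 kip.
Base metal (shear rupture): R_n/Ω = (1/2.0) × 0.6 × 70 × 0.5 × 26 = 273 kip.
Governing: weld metal.

R_n/Ω ≈ 241 kip (weld metal governs)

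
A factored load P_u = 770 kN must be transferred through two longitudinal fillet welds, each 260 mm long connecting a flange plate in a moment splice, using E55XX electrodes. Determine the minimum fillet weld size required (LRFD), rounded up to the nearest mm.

E55XX → F_EXX = 550 MPa.
Total weld length L = 520 mm.
Required throat t_e = P_u / (φ × 0.6 F_EXX × L) = 770 / (0.75 × 0.6 × 550 × 520 × 10⁻³) = 5.983 mm.
Required leg w = t_e / 0.707 = 8.462 mm → use 9 mm.

w = 9 mm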